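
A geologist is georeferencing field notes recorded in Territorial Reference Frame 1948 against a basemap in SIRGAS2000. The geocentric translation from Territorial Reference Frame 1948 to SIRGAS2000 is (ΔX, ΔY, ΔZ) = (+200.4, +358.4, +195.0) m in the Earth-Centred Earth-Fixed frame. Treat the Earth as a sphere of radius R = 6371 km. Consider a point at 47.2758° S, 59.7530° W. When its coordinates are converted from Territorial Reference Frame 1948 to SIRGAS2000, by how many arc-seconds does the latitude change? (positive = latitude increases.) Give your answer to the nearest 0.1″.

Δφ = -0.7″

sin φ = -0.734628, cos φ = 0.678470, sin λ = -0.863862, cos λ = 0.503729.
North component: ΔN = −sin φ cos λ·ΔX − sin φ sin λ·ΔY + cos φ·ΔZ = −(-0.734628)(0.503729)(200.4) − (-0.734628)(-0.863862)(358.4) + (0.678470)(195.0) = -20.99 m.
1° of latitude spans πR/180 = 111195 m, so Δφ = -20.99 / 111195 × 3600 = -0.679″.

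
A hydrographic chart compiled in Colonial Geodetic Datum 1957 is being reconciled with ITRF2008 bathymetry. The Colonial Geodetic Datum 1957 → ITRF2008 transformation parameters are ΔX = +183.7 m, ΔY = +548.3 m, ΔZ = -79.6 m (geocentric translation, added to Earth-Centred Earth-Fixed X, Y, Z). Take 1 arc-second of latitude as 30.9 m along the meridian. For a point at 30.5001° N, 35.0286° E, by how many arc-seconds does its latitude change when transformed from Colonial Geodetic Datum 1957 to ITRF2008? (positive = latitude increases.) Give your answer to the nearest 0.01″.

Δφ = -9.86″

sin φ = 0.507540, cos φ = 0.861628, sin λ = 0.573985, cos λ = 0.818866.
North component: ΔN = −sin φ cos λ·ΔX − sin φ sin λ·ΔY + cos φ·ΔZ = −(0.507540)(0.818866)(183.7) − (0.507540)(0.573985)(548.3) + (0.861628)(-79.6) = -304.66 m.
1° of latitude spans 3600 × 30.90 = 111240 m, so Δφ = -304.66 / 111240 × 3600 = -9.860″.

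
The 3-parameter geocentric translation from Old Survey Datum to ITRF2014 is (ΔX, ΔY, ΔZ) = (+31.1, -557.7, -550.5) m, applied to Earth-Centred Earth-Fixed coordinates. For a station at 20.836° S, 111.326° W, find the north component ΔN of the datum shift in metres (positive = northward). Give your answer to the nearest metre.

ΔN = -334 m

At φ = -20.836°, λ = -111.326°: sin φ = -0.355694, cos φ = 0.934602, sin λ = -0.931526, cos λ = -0.363674.
ΔN = −sin φ cos λ·ΔX − sin φ sin λ·ΔY + cos φ·ΔZ = −(-0.355694)(-0.363674)(31.1) − (-0.355694)(-0.931526)(-557.7) + (0.934602)(-550.5) = -333.73 m.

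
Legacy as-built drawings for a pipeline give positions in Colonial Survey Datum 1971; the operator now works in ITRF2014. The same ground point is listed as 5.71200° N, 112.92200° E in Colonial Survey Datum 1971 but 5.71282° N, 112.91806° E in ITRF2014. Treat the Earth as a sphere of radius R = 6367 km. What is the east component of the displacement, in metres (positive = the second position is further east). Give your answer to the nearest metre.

ΔE = -436 m

Δφ = 5.71282° − 5.71200° = +0.00082°; Δλ = 112.91806° − 112.92200° = -0.00394°.
1° along a meridian = πR/180 = 111125 m.
ΔN = Δφ × 111125 = 91.1 m; ΔE = Δλ × 111125 × cos(5.71200°) = -0.00394 × 111125 × 0.995035 = -435.7 m.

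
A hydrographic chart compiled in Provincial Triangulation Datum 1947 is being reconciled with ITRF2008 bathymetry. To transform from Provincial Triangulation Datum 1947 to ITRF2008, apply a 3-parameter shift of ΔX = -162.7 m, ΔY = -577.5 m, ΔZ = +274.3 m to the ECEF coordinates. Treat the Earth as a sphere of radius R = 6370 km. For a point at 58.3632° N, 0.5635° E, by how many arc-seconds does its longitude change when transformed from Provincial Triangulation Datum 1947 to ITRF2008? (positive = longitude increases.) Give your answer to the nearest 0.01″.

Δλ = -35.55″

sin φ = 0.851390, cos φ = 0.524533, sin λ = 0.009835, cos λ = 0.999952.
East component: ΔE = −sin λ·ΔX + cos λ·ΔY = −(0.009835)(-162.7) + (0.999952)(-577.5) = -575.87 m.
1° of latitude spans πR/180 = 111177 m; at latitude φ, 1° of longitude spans that × cos φ = 58316.2 m, so Δλ = -575.87 / 58316.2 × 3600 = -35.550″.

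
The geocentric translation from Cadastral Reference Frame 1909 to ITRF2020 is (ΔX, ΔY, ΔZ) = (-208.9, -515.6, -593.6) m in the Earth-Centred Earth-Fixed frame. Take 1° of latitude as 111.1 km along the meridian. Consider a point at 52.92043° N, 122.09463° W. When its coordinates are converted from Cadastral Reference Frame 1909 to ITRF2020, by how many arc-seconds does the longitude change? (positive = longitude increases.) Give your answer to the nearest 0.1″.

Δλ = 5.2″

sin φ = 0.797799, cos φ = 0.602924, sin λ = -0.847172, cos λ = -0.531319.
East component: ΔE = −sin λ·ΔX + cos λ·ΔY = −(-0.847172)(-208.9) + (-0.531319)(-515.6) = 96.97 m.
1° of latitude spans 111100 m; at latitude φ, 1° of longitude spans that × cos φ = 66984.8 m, so Δλ = 96.97 / 66984.8 × 3600 = 5.212″.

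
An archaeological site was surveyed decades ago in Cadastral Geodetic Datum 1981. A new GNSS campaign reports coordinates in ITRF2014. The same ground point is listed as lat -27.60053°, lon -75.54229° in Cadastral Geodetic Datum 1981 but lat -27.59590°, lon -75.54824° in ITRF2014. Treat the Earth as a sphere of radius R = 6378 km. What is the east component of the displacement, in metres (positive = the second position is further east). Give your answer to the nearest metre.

Δφ = -27.59590° − -27.60053° = +0.00463°; Δλ = -75.54824° − -75.54229° = -0.00595°.
1° along a meridian = πR/180 = 111317 m.
ΔN = Δφ × 111317 = 515.4 m; ΔE = Δλ × 111317 × cos(-27.60053°) = -0.00595 × 111317 × 0.886199 = -587.0 m.

ΔE = -587 m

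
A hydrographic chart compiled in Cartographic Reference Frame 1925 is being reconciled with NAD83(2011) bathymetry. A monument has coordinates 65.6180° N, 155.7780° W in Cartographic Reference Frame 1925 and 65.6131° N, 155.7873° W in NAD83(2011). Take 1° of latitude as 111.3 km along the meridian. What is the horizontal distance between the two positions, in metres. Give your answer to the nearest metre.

693 m

Δφ = 65.6131° − 65.6180° = -0.0049°; Δλ = -155.7873° − -155.7780° = -0.0093°.
ΔN = Δφ × 111300 = -545.4 m; ΔE = Δλ × 111300 × cos(65.6180°) = -0.0093 × 111300 × 0.412818 = -427.3 m.
Distance = √(ΔE² + ΔN²) = √((-427.3)² + (-545.4)²) = 692.8 m.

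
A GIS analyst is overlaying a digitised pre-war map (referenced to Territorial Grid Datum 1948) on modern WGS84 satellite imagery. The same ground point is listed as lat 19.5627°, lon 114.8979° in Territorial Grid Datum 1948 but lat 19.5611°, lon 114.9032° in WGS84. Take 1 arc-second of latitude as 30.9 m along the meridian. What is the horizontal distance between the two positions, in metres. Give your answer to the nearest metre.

583 m

Δφ = 19.5611° − 19.5627° = -0.0016°; Δλ = 114.9032° − 114.8979° = +0.0053°.
1° of latitude = 3600 × 30.90 = 111240 m.
ΔN = Δφ × 111240 = -178.0 m; ΔE = Δλ × 111240 × cos(19.5627°) = +0.0053 × 111240 × 0.942276 = 555.5 m.
Distance = √(ΔE² + ΔN²) = √(555.5² + (-178.0)²) = 583.4 m.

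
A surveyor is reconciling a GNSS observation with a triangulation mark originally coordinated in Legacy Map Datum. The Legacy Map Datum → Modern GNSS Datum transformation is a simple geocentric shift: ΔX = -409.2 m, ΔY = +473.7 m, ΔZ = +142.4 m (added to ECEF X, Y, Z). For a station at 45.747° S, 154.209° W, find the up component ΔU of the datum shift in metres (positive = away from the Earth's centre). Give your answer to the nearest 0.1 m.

ΔU = 11.3 m

At φ = -45.747°, λ = -154.209°: sin φ = -0.716265, cos φ = 0.697828, sin λ = -0.435090, cos λ = -0.900387.
ΔU = cos φ cos λ·ΔX + cos φ sin λ·ΔY + sin φ·ΔZ = (0.697828)(-0.900387)(-409.2) + (0.697828)(-0.435090)(473.7) + (-0.716265)(142.4) = 11.29 m.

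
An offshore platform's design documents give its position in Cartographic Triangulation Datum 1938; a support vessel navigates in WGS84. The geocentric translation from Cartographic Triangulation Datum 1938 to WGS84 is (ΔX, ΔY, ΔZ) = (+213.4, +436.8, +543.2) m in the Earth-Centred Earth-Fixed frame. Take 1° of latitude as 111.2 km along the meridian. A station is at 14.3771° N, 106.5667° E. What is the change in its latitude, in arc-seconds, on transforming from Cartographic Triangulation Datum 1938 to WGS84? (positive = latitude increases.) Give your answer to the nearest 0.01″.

Δφ = 14.16″

sin φ = 0.248303, cos φ = 0.968682, sin λ = 0.958488, cos λ = -0.285131.
North component: ΔN = −sin φ cos λ·ΔX − sin φ sin λ·ΔY + cos φ·ΔZ = −(0.248303)(-0.285131)(213.4) − (0.248303)(0.958488)(436.8) + (0.968682)(543.2) = 437.34 m.
1° of latitude spans 111200 m, so Δφ = 437.34 / 111200 × 3600 = 14.159″.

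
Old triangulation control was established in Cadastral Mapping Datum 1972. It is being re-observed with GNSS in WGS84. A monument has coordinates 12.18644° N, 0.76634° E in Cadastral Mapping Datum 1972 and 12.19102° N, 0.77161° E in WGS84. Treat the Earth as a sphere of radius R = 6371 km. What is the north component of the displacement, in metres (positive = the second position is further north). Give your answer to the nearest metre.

Δφ = 12.19102° − 12.18644° = +0.00458°; Δλ = 0.77161° − 0.76634° = +0.00527°.
1° along a meridian = πR/180 = 111195 m.
ΔN = Δφ × 111195 = 509.3 m; ΔE = Δλ × 111195 × cos(12.18644°) = +0.00527 × 111195 × 0.977466 = 572.8 m.

ΔN = 509 m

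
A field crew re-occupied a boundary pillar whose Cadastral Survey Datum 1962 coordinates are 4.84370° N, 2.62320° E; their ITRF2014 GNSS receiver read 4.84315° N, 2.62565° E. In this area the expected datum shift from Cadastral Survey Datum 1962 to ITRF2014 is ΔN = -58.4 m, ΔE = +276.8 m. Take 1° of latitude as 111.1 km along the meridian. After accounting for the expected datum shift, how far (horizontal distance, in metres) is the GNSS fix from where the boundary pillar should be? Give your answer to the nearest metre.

6 m

Observed coordinate differences: Δφ = -0.00055°, Δλ = +0.00245°.
Converting to metres (1° lat = 111100 m, cos φ = 0.996429): observed ΔN = -61.1 m, observed ΔE = 271.2 m.
Subtracting the expected shift leaves a residual of -61.1 − (-58.4) = -2.7 m north and 271.2 − (276.8) = -5.6 m east.
Residual distance = √((-2.7)² + (-5.6)²) = 6.2 m.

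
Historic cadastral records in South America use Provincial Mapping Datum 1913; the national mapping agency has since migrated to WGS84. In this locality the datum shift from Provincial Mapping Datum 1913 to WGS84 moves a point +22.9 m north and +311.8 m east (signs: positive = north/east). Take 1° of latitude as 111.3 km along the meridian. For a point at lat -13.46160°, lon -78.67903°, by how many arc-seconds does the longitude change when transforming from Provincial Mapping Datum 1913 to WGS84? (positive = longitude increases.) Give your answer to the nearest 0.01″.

At latitude -13.46160°, cos φ = 0.972526.
1° of longitude at this latitude = 111.3 × cos φ = 108.24 km, so Δλ = 311.8 / 108242.2 = 0.0028806° = 10.370″.

Δλ = 10.37″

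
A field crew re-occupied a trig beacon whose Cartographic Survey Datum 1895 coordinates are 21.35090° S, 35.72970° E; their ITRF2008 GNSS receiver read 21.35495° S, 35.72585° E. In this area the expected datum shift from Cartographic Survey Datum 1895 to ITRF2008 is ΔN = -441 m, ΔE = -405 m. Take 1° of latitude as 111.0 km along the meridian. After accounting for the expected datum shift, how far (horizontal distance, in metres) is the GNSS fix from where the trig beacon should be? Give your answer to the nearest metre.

Observed coordinate differences: Δφ = -0.00405°, Δλ = -0.00385°.
Converting to metres (1° lat = 111000 m, cos φ = 0.931368): observed ΔN = -449.5 m, observed ΔE = -398.0 m.
Subtracting the expected shift leaves a residual of -449.5 − (-441) = -8.5 m north and -398.0 − (-405) = 7.0 m east.
Residual distance = √((-8.5)² + 7.0²) = 11.0 m.

11 m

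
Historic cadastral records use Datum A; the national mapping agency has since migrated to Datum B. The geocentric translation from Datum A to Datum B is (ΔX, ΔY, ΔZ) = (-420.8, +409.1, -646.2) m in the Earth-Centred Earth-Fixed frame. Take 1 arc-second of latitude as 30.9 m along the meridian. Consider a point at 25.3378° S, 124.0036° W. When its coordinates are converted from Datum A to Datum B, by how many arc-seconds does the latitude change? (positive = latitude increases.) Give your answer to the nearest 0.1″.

sin φ = -0.427954, cos φ = 0.903800, sin λ = -0.829002, cos λ = -0.559245.
North component: ΔN = −sin φ cos λ·ΔX − sin φ sin λ·ΔY + cos φ·ΔZ = −(-0.427954)(-0.559245)(-420.8) − (-0.427954)(-0.829002)(409.1) + (0.903800)(-646.2) = -628.46 m.
1° of latitude spans 3600 × 30.90 = 111240 m, so Δφ = -628.46 / 111240 × 3600 = -20.339″.

Δφ = -20.3″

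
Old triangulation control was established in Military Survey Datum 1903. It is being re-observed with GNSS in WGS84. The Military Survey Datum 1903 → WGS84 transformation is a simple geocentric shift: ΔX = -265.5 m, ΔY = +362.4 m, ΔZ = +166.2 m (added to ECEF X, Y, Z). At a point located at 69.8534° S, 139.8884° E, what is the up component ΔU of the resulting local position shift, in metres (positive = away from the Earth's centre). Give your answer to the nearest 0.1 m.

ΔU = -5.7 m

The local up (radial) axis is (cos φ cos λ, cos φ sin λ, sin φ), giving ΔU = 69.936 + 80.418 − 156.031 = -5.68 m.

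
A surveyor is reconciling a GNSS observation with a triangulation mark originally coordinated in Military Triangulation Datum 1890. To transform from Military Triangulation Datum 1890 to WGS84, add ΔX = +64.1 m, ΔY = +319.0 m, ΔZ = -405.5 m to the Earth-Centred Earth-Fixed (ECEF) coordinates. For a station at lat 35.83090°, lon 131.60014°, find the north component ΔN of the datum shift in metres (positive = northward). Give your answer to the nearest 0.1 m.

ΔN = -443.5 m

The local north axis is (−sin φ cos λ, −sin φ sin λ, cos φ), giving ΔN = 24.913 − 139.644 − 328.758 = -443.49 m.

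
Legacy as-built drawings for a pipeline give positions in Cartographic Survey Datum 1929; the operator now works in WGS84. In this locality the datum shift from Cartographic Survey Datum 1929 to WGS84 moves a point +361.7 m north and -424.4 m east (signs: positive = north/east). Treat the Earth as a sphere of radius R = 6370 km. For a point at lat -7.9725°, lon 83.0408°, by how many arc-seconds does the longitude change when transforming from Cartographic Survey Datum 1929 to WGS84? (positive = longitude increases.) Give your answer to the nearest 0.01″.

Δλ = -13.88″

At latitude -7.9725°, cos φ = 0.990335.
One radian of longitude at latitude φ spans R cos φ, so Δλ = ΔE / (R cos φ) = -424.4 / (6370000 × 0.990335) = -6.7275e-05 rad = -13.876″.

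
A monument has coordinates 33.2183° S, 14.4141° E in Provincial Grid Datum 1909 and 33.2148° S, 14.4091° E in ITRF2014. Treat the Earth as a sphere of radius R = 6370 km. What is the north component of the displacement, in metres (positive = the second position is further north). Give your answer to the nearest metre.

Δφ = -33.2148° − -33.2183° = +0.0035°; Δλ = 14.4091° − 14.4141° = -0.0050°.
1° along a meridian = πR/180 = 111177 m.
ΔN = Δφ × 111177 = 389.1 m; ΔE = Δλ × 111177 × cos(-33.2183°) = -0.0050 × 111177 × 0.836589 = -465.0 m.

ΔN = 389 m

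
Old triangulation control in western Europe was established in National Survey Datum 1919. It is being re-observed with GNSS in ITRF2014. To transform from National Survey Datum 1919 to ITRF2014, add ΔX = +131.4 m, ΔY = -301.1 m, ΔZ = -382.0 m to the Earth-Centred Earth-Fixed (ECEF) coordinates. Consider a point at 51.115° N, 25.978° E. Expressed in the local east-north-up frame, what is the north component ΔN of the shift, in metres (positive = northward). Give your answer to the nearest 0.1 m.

At φ = 51.115°, λ = 25.978°: sin φ = 0.778408, cos φ = 0.627759, sin λ = 0.438026, cos λ = 0.898962.
ΔN = −sin φ cos λ·ΔX − sin φ sin λ·ΔY + cos φ·ΔZ = −(0.778408)(0.898962)(131.4) − (0.778408)(0.438026)(-301.1) + (0.627759)(-382.0) = -229.09 m.

ΔN = -229.1 m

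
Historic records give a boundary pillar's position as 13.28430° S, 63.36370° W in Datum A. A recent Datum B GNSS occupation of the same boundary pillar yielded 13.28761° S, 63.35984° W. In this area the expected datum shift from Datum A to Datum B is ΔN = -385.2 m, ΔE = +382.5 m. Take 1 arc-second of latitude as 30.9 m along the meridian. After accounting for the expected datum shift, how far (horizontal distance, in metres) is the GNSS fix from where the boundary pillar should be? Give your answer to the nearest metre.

Observed coordinate differences: Δφ = -0.00331°, Δλ = +0.00386°.
Converting to metres (1° lat = 111240 m, cos φ = 0.973242): observed ΔN = -368.2 m, observed ΔE = 417.9 m.
Subtracting the expected shift leaves a residual of -368.2 − (-385.2) = 17.0 m north and 417.9 − (382.5) = 35.4 m east.
Residual distance = √(17.0² + 35.4²) = 39.3 m.

39 m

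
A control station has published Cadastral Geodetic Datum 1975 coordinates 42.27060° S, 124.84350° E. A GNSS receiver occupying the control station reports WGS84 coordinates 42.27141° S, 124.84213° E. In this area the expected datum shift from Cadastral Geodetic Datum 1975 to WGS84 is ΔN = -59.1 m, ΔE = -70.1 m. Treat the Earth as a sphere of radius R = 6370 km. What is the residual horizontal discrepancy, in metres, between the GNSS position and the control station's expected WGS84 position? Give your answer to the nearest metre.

53 m

Observed coordinate differences: Δφ = -0.00081°, Δλ = -0.00137°.
Converting to metres (1° lat = 111177 m, cos φ = 0.739976): observed ΔN = -90.1 m, observed ΔE = -112.7 m.
Subtracting the expected shift leaves a residual of -90.1 − (-59.1) = -31.0 m north and -112.7 − (-70.1) = -42.6 m east.
Residual distance = √((-31.0)² + (-42.6)²) = 52.7 m.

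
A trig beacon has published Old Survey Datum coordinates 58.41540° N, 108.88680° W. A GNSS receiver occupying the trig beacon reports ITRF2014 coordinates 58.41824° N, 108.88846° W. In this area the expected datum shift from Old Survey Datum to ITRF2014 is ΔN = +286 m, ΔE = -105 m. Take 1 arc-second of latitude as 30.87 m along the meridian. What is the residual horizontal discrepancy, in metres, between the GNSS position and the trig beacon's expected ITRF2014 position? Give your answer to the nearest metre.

Observed coordinate differences: Δφ = +0.00284°, Δλ = -0.00166°.
Converting to metres (1° lat = 111132 m, cos φ = 0.523757): observed ΔN = 315.6 m, observed ΔE = -96.6 m.
Subtracting the expected shift leaves a residual of 315.6 − (286) = 29.6 m north and -96.6 − (-105) = 8.4 m east.
Residual distance = √(29.6² + 8.4²) = 30.8 m.

31 m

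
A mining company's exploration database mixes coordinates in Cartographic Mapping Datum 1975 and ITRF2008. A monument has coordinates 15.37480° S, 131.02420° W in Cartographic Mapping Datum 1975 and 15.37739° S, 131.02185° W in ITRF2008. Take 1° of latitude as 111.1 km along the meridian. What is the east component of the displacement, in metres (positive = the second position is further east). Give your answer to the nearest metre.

ΔE = 252 m

Δφ = -15.37739° − -15.37480° = -0.00259°; Δλ = -131.02185° − -131.02420° = +0.00235°.
ΔN = Δφ × 111100 = -287.7 m; ΔE = Δλ × 111100 × cos(-15.37480°) = +0.00235 × 111100 × 0.964212 = 251.7 m.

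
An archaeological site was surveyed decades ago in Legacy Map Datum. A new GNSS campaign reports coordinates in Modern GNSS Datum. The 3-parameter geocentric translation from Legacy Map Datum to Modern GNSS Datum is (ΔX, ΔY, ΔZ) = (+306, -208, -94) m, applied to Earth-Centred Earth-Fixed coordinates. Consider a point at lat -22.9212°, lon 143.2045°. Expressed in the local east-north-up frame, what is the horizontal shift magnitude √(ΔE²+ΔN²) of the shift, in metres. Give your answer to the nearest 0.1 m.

231.1 m

At φ = -22.9212°, λ = 143.2045°: sin φ = -0.389465, cos φ = 0.921041, sin λ = 0.598961, cos λ = -0.800778.
ΔE = −sin λ·ΔX + cos λ·ΔY = −(0.598961)·(306) + (-0.800778)·(-208) = -16.72 m.
ΔN = −sin φ cos λ·ΔX − sin φ sin λ·ΔY + cos φ·ΔZ = −(-0.389465)(-0.800778)(306) − (-0.389465)(0.598961)(-208) + (0.921041)(-94) = -230.53 m.
Horizontal magnitude = √(ΔE² + ΔN²) = √((-16.72)² + (-230.53)²) = 231.14 m.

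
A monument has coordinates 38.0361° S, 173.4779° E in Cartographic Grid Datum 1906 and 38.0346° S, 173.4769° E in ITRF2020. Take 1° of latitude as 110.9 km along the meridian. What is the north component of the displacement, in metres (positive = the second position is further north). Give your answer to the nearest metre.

ΔN = 166 m

Δφ = -38.0346° − -38.0361° = +0.0015°; Δλ = 173.4769° − 173.4779° = -0.0010°.
ΔN = Δφ × 110900 = 166.4 m; ΔE = Δλ × 110900 × cos(-38.0361°) = -0.0010 × 110900 × 0.787623 = -87.3 m.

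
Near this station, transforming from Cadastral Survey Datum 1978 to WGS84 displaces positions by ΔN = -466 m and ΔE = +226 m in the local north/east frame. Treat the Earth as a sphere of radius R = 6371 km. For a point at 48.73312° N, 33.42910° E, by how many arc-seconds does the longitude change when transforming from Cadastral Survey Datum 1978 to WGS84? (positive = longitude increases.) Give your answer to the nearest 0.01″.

At latitude 48.73312°, cos φ = 0.659567.
One radian of longitude at latitude φ spans R cos φ, so Δλ = ΔE / (R cos φ) = 226.0 / (6371000 × 0.659567) = 5.3783e-05 rad = 11.093″.

Δλ = 11.09″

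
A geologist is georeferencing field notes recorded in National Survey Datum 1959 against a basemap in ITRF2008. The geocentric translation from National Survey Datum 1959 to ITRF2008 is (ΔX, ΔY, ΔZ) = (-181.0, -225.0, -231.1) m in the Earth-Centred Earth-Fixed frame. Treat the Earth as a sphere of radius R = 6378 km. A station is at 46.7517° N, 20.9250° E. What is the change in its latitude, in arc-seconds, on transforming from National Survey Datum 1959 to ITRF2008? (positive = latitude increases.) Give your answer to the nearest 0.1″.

sin φ = 0.728391, cos φ = 0.685161, sin λ = 0.357146, cos λ = 0.934049.
North component: ΔN = −sin φ cos λ·ΔX − sin φ sin λ·ΔY + cos φ·ΔZ = −(0.728391)(0.934049)(-181.0) − (0.728391)(0.357146)(-225.0) + (0.685161)(-231.1) = 23.33 m.
1° of latitude spans πR/180 = 111317 m, so Δφ = 23.33 / 111317 × 3600 = 0.755″.

Δφ = 0.8″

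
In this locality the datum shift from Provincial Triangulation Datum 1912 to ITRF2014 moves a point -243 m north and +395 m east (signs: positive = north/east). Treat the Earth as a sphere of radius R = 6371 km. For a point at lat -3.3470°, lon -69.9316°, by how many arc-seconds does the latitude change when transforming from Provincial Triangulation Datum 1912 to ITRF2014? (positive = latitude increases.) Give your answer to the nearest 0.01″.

Δφ = -7.87″

On a sphere of radius R, 1 rad of latitude = R, so Δφ = ΔN / R = -243.0 / 6371000 = -3.8142e-05 rad = -7.867″.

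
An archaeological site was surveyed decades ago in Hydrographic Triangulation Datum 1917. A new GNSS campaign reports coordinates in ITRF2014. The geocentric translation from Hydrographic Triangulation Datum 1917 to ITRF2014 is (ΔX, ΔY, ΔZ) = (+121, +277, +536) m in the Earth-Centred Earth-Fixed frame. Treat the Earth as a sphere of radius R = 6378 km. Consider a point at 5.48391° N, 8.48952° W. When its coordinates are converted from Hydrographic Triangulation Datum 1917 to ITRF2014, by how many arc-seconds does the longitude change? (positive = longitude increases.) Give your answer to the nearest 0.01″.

Δλ = 9.48″

sin φ = 0.095566, cos φ = 0.995423, sin λ = -0.147629, cos λ = 0.989043.
East component: ΔE = −sin λ·ΔX + cos λ·ΔY = −(-0.147629)(121) + (0.989043)(277) = 291.83 m.
1° of latitude spans πR/180 = 111317 m; at latitude φ, 1° of longitude spans that × cos φ = 110807.6 m, so Δλ = 291.83 / 110807.6 × 3600 = 9.481″.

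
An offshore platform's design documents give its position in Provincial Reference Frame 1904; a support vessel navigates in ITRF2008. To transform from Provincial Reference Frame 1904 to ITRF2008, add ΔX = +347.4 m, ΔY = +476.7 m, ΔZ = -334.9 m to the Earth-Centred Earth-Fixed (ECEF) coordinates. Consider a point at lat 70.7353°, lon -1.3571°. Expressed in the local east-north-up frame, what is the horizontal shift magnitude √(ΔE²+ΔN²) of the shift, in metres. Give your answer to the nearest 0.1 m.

646.5 m

At φ = 70.7353°, λ = -1.3571°: sin φ = 0.944004, cos φ = 0.329933, sin λ = -0.023684, cos λ = 0.999720.
ΔE = −sin λ·ΔX + cos λ·ΔY = −(-0.023684)·(347.4) + (0.999720)·(476.7) = 484.79 m.
ΔN = −sin φ cos λ·ΔX − sin φ sin λ·ΔY + cos φ·ΔZ = −(0.944004)(0.999720)(347.4) − (0.944004)(-0.023684)(476.7) + (0.329933)(-334.9) = -427.69 m.
Horizontal magnitude = √(ΔE² + ΔN²) = √(484.79² + (-427.69)²) = 646.49 m.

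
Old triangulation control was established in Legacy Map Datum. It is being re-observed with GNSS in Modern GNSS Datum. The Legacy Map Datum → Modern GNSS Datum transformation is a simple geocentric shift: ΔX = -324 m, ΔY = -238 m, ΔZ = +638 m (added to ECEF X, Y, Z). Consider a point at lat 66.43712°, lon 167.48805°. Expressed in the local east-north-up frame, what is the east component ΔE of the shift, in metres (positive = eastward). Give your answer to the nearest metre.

ΔE = 303 m

The local east axis at (φ, λ) is (−sin λ, cos λ, 0), so ΔE = −sin(167.48805°)·(-324) + cos(167.48805°)·(-238) = 302.54 m.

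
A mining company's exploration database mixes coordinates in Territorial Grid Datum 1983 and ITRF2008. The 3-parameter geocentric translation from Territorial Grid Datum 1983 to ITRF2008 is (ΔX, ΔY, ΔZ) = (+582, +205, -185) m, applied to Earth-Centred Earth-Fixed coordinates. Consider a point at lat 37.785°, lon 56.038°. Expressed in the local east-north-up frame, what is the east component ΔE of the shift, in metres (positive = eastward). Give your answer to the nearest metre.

ΔE = -368 m

The local east axis at (φ, λ) is (−sin λ, cos λ, 0), so ΔE = −sin(56.038°)·582 + cos(56.038°)·205 = -368.19 m.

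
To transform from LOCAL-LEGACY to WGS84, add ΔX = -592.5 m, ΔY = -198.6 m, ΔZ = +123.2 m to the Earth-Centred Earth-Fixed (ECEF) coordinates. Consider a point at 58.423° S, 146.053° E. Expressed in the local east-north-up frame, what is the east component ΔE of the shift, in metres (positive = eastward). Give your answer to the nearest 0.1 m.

ΔE = 495.6 m

The local east axis at (φ, λ) is (−sin λ, cos λ, 0), so ΔE = −sin(146.053°)·(-592.5) + cos(146.053°)·(-198.6) = 495.62 m.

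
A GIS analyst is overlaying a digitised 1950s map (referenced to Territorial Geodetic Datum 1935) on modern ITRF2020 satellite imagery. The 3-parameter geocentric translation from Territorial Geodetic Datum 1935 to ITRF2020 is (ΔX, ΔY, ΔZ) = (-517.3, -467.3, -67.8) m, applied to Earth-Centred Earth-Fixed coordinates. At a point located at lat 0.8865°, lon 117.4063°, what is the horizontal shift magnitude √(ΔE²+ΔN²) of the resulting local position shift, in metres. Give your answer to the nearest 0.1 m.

At φ = 0.8865°, λ = 117.4063°: sin φ = 0.015472, cos φ = 0.999880, sin λ = 0.887765, cos λ = -0.460297.
ΔE = −sin λ·ΔX + cos λ·ΔY = −(0.887765)·(-517.3) + (-0.460297)·(-467.3) = 674.34 m.
ΔN = −sin φ cos λ·ΔX − sin φ sin λ·ΔY + cos φ·ΔZ = −(0.015472)(-0.460297)(-517.3) − (0.015472)(0.887765)(-467.3) + (0.999880)(-67.8) = -65.06 m.
Horizontal magnitude = √(ΔE² + ΔN²) = √(674.34² + (-65.06)²) = 677.47 m.

677.5 m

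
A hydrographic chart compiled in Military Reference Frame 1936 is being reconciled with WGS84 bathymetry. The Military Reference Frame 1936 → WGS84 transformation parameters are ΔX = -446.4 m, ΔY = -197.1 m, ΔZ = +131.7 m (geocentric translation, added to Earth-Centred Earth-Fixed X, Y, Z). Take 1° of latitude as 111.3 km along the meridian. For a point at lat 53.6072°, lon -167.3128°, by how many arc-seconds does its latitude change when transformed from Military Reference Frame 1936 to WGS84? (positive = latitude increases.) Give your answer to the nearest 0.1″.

sin φ = 0.804968, cos φ = 0.593318, sin λ = -0.219628, cos λ = -0.975584.
North component: ΔN = −sin φ cos λ·ΔX − sin φ sin λ·ΔY + cos φ·ΔZ = −(0.804968)(-0.975584)(-446.4) − (0.804968)(-0.219628)(-197.1) + (0.593318)(131.7) = -307.27 m.
1° of latitude spans 111300 m, so Δφ = -307.27 / 111300 × 3600 = -9.939″.

Δφ = -9.9″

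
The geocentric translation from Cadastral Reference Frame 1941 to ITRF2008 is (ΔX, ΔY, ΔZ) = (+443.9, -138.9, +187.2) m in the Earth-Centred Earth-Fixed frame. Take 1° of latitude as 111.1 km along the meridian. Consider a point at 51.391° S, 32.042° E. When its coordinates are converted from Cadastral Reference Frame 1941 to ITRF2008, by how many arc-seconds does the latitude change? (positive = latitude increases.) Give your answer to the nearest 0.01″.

Δφ = 11.45″

sin φ = -0.781422, cos φ = 0.624002, sin λ = 0.530541, cos λ = 0.847659.
North component: ΔN = −sin φ cos λ·ΔX − sin φ sin λ·ΔY + cos φ·ΔZ = −(-0.781422)(0.847659)(443.9) − (-0.781422)(0.530541)(-138.9) + (0.624002)(187.2) = 353.26 m.
1° of latitude spans 111100 m, so Δφ = 353.26 / 111100 × 3600 = 11.447″.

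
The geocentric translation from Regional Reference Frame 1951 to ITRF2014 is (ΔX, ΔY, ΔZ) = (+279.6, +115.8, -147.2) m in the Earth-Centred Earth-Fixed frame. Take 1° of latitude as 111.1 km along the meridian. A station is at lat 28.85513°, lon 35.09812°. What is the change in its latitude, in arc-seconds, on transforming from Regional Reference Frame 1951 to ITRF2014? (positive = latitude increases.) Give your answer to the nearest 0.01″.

sin φ = 0.482597, cos φ = 0.875843, sin λ = 0.574978, cos λ = 0.818169.
North component: ΔN = −sin φ cos λ·ΔX − sin φ sin λ·ΔY + cos φ·ΔZ = −(0.482597)(0.818169)(279.6) − (0.482597)(0.574978)(115.8) + (0.875843)(-147.2) = -271.46 m.
1° of latitude spans 111100 m, so Δφ = -271.46 / 111100 × 3600 = -8.796″.

Δφ = -8.80″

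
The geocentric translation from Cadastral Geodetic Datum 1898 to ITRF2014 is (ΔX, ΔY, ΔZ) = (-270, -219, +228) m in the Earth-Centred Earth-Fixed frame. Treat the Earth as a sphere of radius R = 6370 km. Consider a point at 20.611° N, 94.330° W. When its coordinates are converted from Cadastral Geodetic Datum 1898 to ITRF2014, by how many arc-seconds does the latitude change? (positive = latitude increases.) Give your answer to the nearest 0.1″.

Δφ = 4.2″

sin φ = 0.352021, cos φ = 0.935992, sin λ = -0.997146, cos λ = -0.075501.
North component: ΔN = −sin φ cos λ·ΔX − sin φ sin λ·ΔY + cos φ·ΔZ = −(0.352021)(-0.075501)(-270) − (0.352021)(-0.997146)(-219) + (0.935992)(228) = 129.36 m.
1° of latitude spans πR/180 = 111177 m, so Δφ = 129.36 / 111177 × 3600 = 4.189″.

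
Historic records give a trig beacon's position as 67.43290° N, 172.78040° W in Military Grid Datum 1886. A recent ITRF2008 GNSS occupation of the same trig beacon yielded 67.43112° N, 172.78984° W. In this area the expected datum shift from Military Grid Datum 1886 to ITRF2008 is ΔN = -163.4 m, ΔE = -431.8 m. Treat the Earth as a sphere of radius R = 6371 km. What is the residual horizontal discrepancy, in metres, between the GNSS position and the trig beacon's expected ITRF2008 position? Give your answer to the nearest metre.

Observed coordinate differences: Δφ = -0.00178°, Δλ = -0.00944°.
Converting to metres (1° lat = 111195 m, cos φ = 0.383765): observed ΔN = -197.9 m, observed ΔE = -402.8 m.
Subtracting the expected shift leaves a residual of -197.9 − (-163.4) = -34.5 m north and -402.8 − (-431.8) = 29.0 m east.
Residual distance = √((-34.5)² + 29.0²) = 45.1 m.

45 m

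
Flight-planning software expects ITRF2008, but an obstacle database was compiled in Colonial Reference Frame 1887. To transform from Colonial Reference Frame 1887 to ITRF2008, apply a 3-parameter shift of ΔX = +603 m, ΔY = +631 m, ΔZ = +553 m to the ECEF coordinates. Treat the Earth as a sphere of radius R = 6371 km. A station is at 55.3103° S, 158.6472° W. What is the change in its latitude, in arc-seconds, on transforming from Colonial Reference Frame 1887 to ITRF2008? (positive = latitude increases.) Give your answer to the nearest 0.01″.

Δφ = -10.88″

sin φ = -0.822246, cos φ = 0.569132, sin λ = -0.364110, cos λ = -0.931356.
North component: ΔN = −sin φ cos λ·ΔX − sin φ sin λ·ΔY + cos φ·ΔZ = −(-0.822246)(-0.931356)(603) − (-0.822246)(-0.364110)(631) + (0.569132)(553) = -335.96 m.
1° of latitude spans πR/180 = 111195 m, so Δφ = -335.96 / 111195 × 3600 = -10.877″.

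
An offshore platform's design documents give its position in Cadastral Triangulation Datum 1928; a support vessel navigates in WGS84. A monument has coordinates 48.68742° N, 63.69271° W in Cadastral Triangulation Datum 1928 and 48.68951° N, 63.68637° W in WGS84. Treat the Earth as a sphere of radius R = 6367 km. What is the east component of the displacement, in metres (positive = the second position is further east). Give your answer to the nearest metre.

Δφ = 48.68951° − 48.68742° = +0.00209°; Δλ = -63.68637° − -63.69271° = +0.00634°.
1° along a meridian = πR/180 = 111125 m.
ΔN = Δφ × 111125 = 232.3 m; ΔE = Δλ × 111125 × cos(48.68742°) = +0.00634 × 111125 × 0.660167 = 465.1 m.

ΔE = 465 m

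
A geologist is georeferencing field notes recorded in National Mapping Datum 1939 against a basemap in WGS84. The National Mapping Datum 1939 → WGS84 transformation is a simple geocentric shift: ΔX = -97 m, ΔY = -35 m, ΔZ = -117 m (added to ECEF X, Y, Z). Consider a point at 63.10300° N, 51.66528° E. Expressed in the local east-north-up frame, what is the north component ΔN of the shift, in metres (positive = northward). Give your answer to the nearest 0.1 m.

ΔN = 25.2 m

The local north axis is (−sin φ cos λ, −sin φ sin λ, cos φ), giving ΔN = 53.656 + 24.484 − 52.929 = 25.21 m.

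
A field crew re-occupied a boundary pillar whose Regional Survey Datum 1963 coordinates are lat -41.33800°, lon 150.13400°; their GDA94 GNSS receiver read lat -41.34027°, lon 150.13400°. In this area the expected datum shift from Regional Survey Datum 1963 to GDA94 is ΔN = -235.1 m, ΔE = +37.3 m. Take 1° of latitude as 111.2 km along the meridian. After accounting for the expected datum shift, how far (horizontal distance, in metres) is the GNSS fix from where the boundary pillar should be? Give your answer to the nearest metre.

41 m

Observed coordinate differences: Δφ = -0.00227°, Δλ = +0.00000°.
Converting to metres (1° lat = 111200 m, cos φ = 0.750826): observed ΔN = -252.4 m, observed ΔE = 0.0 m.
Subtracting the expected shift leaves a residual of -252.4 − (-235.1) = -17.3 m north and 0.0 − (37.3) = -37.3 m east.
Residual distance = √((-17.3)² + (-37.3)²) = 41.1 m.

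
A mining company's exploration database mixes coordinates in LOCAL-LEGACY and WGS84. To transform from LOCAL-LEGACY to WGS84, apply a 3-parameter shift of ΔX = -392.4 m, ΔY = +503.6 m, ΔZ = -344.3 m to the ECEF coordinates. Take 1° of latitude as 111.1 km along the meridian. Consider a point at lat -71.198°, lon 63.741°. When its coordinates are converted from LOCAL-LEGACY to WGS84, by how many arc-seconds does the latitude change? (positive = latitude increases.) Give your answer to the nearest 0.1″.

sin φ = -0.946638, cos φ = 0.322299, sin λ = 0.896803, cos λ = 0.442430.
North component: ΔN = −sin φ cos λ·ΔX − sin φ sin λ·ΔY + cos φ·ΔZ = −(-0.946638)(0.442430)(-392.4) − (-0.946638)(0.896803)(503.6) + (0.322299)(-344.3) = 152.22 m.
1° of latitude spans 111100 m, so Δφ = 152.22 / 111100 × 3600 = 4.932″.

Δφ = 4.9″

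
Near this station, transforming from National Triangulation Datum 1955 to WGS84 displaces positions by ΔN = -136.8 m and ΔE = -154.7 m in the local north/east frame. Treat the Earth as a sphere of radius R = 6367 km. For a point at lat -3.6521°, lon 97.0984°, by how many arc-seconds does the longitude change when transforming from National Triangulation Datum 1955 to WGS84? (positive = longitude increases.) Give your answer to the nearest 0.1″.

Δλ = -5.0″

At latitude -3.6521°, cos φ = 0.997969.
One radian of longitude at latitude φ spans R cos φ, so Δλ = ΔE / (R cos φ) = -154.7 / (6367000 × 0.997969) = -2.4347e-05 rad = -5.022″.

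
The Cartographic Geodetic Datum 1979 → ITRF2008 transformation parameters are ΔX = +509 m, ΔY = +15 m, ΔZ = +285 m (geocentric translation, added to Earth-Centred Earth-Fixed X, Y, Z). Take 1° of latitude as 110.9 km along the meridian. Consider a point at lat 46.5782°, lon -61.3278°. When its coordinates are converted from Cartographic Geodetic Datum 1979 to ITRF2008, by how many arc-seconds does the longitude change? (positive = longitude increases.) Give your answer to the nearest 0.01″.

Δλ = 21.43″

sin φ = 0.726313, cos φ = 0.687364, sin λ = -0.877379, cos λ = 0.479798.
East component: ΔE = −sin λ·ΔX + cos λ·ΔY = −(-0.877379)(509) + (0.479798)(15) = 453.78 m.
1° of latitude spans 110900 m; at latitude φ, 1° of longitude spans that × cos φ = 76228.7 m, so Δλ = 453.78 / 76228.7 × 3600 = 21.431″.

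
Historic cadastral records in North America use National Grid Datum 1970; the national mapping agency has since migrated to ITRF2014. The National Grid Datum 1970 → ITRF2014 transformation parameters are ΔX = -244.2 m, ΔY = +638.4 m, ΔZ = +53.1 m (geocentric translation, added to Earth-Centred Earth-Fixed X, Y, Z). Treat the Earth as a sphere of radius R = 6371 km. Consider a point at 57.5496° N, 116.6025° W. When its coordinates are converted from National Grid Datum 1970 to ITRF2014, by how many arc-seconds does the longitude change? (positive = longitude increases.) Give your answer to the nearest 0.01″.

sin φ = 0.843856, cos φ = 0.536569, sin λ = -0.894135, cos λ = -0.447798.
East component: ΔE = −sin λ·ΔX + cos λ·ΔY = −(-0.894135)(-244.2) + (-0.447798)(638.4) = -504.22 m.
1° of latitude spans πR/180 = 111195 m; at latitude φ, 1° of longitude spans that × cos φ = 59663.8 m, so Δλ = -504.22 / 59663.8 × 3600 = -30.424″.

Δλ = -30.42″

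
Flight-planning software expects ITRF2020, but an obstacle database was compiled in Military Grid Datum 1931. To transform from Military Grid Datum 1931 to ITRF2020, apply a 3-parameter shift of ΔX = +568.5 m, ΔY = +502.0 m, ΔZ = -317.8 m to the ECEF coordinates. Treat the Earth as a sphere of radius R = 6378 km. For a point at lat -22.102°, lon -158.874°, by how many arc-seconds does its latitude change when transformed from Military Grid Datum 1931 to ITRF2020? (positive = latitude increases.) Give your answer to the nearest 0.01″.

sin φ = -0.376257, cos φ = 0.926515, sin λ = -0.360420, cos λ = -0.932790.
North component: ΔN = −sin φ cos λ·ΔX − sin φ sin λ·ΔY + cos φ·ΔZ = −(-0.376257)(-0.932790)(568.5) − (-0.376257)(-0.360420)(502.0) + (0.926515)(-317.8) = -562.05 m.
1° of latitude spans πR/180 = 111317 m, so Δφ = -562.05 / 111317 × 3600 = -18.177″.

Δφ = -18.18″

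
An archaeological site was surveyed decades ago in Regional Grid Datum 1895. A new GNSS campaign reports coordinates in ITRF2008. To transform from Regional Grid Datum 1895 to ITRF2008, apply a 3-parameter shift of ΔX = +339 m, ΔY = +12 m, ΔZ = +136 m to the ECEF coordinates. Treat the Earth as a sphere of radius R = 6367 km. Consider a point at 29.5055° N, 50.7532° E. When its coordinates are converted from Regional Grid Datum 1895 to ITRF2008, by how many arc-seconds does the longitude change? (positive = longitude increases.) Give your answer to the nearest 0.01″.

Δλ = -9.49″

sin φ = 0.492507, cos φ = 0.870308, sin λ = 0.774428, cos λ = 0.632662.
East component: ΔE = −sin λ·ΔX + cos λ·ΔY = −(0.774428)(339) + (0.632662)(12) = -254.94 m.
1° of latitude spans πR/180 = 111125 m; at latitude φ, 1° of longitude spans that × cos φ = 96713.1 m, so Δλ = -254.94 / 96713.1 × 3600 = -9.490″.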